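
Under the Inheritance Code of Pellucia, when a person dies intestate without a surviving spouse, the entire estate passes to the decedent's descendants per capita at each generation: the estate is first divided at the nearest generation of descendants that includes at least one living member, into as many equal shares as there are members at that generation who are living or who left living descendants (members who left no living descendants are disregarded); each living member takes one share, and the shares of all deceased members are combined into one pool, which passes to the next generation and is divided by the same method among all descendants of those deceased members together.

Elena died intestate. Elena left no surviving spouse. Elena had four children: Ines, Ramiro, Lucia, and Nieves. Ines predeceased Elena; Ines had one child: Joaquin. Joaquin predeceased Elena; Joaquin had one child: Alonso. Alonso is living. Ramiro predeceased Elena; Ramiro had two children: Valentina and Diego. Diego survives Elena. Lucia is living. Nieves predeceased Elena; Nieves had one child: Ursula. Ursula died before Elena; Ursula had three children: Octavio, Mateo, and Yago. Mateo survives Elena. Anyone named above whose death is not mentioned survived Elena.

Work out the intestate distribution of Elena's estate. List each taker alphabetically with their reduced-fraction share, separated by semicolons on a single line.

There is no surviving spouse, so the entire estate passes to Elena's descendants per capita at each generation.
At generation 1 (Ines, Ramiro, Lucia, Nieves) there are 4 shares of (1)/4 = 1/4 each.
Living: Lucia — each takes 1/4.
Deceased: Ines, Ramiro, and Nieves. Their combined 3/4 is pooled and carried to generation 2.
At generation 2 (Joaquin, Valentina, Diego, Ursula) there are 4 shares of (3/4)/4 = 3/16 each.
Living: Valentina and Diego — each takes 3/16.
Deceased: Joaquin and Ursula. Their combined 3/8 is pooled and carried to generation 3.
At generation 3 (Alonso, Octavio, Mateo, Yago) there are 4 shares of (3/8)/4 = 3/32 each.
Living: Alonso, Octavio, Mateo, and Yago — each takes 3/32.

Alonso 3/32; Diego 3/16; Lucia 1/4; Mateo 3/32; Octavio 3/32; Valentina 3/16; Yago 3/32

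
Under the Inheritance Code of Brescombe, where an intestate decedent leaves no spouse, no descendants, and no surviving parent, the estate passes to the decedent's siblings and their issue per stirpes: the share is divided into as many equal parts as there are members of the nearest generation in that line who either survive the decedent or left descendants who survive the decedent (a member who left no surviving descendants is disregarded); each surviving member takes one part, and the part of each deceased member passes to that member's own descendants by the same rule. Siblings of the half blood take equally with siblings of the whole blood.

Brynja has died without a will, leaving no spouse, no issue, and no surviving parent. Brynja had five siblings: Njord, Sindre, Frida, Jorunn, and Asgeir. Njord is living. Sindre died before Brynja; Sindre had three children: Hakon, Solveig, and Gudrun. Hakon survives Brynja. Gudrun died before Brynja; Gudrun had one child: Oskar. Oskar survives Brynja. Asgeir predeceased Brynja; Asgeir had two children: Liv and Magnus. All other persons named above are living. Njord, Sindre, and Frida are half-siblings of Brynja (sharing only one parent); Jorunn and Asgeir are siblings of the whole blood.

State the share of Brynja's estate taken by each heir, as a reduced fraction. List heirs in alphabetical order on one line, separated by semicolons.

Frida 1/5; Hakon 1/15; Jorunn 1/5; Liv 1/10; Magnus 1/10; Njord 1/5; Oskar 1/15; Solveig 1/15

No spouse, descendants, or parent survives, so the estate passes to Brynja's siblings per stirpes.
Half-blood and whole-blood siblings take equally under the stated rule.
The estate is divided into 5 equal shares of 1/5 among Njord, Sindre, Frida, Jorunn, Asgeir.
Njord is living and takes 1/5.
Sindre predeceased; the 1/5 allotted to Sindre's branch passes to Sindre's issue by representation.
The 1/5 is divided into 3 equal shares of 1/15 among Hakon, Solveig, Gudrun.
Hakon is living and takes 1/15.
Solveig is living and takes 1/15.
Gudrun predeceased; the 1/15 allotted to Gudrun's branch passes to Gudrun's issue by representation.
Oskar is the sole taker at this level and receives the full 1/15.
Frida is living and takes 1/5.
Jorunn is living and takes 1/5.
Asgeir predeceased; the 1/5 allotted to Asgeir's branch passes to Asgeir's issue by representation.
The 1/5 is divided into 2 equal shares of 1/10 among Liv, Magnus.
Liv is living and takes 1/10.
Magnus is living and takes 1/10.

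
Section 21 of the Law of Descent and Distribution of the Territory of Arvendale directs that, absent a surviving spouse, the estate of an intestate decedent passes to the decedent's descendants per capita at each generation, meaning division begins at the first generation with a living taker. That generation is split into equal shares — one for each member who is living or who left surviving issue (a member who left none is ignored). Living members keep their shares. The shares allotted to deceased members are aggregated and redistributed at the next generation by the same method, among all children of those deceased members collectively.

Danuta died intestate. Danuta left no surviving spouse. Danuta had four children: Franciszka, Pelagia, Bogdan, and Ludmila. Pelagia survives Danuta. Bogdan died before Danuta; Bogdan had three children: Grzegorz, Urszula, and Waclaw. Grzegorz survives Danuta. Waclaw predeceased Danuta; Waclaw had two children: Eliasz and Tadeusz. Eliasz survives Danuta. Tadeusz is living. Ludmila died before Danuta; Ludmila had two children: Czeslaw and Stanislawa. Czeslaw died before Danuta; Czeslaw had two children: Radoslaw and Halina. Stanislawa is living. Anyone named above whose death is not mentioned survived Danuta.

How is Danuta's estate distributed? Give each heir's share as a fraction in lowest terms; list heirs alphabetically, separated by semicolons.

There is no surviving spouse, so the entire estate passes to Danuta's descendants per capita at each generation.
At generation 1 (Franciszka, Pelagia, Bogdan, Ludmila) there are 4 shares of (1)/4 = 1/4 each.
Living: Franciszka and Pelagia — each takes 1/4.
Deceased: Bogdan and Ludmila. Their combined 1/2 is pooled and carried to generation 2.
At generation 2 (Grzegorz, Urszula, Waclaw, Czeslaw, Stanislawa) there are 5 shares of (1/2)/5 = 1/10 each.
Living: Grzegorz, Urszula, and Stanislawa — each takes 1/10.
Deceased: Waclaw and Czeslaw. Their combined 1/5 is pooled and carried to generation 3.
At generation 3 (Eliasz, Tadeusz, Radoslaw, Halina) there are 4 shares of (1/5)/4 = 1/20 each.
Living: Eliasz, Tadeusz, Radoslaw, and Halina — each takes 1/20.

Eliasz 1/20; Franciszka 1/4; Grzegorz 1/10; Halina 1/20; Pelagia 1/4; Radoslaw 1/20; Stanislawa 1/10; Tadeusz 1/20; Urszula 1/10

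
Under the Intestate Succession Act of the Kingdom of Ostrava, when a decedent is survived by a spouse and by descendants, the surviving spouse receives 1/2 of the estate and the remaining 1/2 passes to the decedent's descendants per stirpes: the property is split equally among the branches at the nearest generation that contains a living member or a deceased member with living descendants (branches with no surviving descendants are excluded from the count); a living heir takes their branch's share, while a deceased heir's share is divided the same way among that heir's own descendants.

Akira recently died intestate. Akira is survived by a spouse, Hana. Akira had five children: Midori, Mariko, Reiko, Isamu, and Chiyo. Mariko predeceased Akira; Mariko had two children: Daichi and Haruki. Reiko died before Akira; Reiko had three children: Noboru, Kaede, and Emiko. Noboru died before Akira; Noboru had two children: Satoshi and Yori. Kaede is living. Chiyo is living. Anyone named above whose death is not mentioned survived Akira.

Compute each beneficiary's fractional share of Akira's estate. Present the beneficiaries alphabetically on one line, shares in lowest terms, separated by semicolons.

Chiyo 1/10; Daichi 1/20; Emiko 1/30; Hana 1/2; Haruki 1/20; Isamu 1/10; Kaede 1/30; Midori 1/10; Satoshi 1/60; Yori 1/60

Hana, as surviving spouse, takes 1/2.
The remaining 1/2 passes to Akira's descendants per stirpes.
The 1/2 is divided into 5 equal shares of 1/10 among Midori, Mariko, Reiko, Isamu, Chiyo.
Midori is living and takes 1/10.
Mariko predeceased; the 1/10 allotted to Mariko's branch passes to Mariko's issue by representation.
The 1/10 is divided into 2 equal shares of 1/20 among Daichi, Haruki.
Daichi is living and takes 1/20.
Haruki is living and takes 1/20.
Reiko predeceased; the 1/10 allotted to Reiko's branch passes to Reiko's issue by representation.
The 1/10 is divided into 3 equal shares of 1/30 among Noboru, Kaede, Emiko.
Noboru predeceased; the 1/30 allotted to Noboru's branch passes to Noboru's issue by representation.
The 1/30 is divided into 2 equal shares of 1/60 among Satoshi, Yori.
Satoshi is living and takes 1/60.
Yori is living and takes 1/60.
Kaede is living and takes 1/30.
Emiko is living and takes 1/30.
Isamu is living and takes 1/10.
Chiyo is living and takes 1/10.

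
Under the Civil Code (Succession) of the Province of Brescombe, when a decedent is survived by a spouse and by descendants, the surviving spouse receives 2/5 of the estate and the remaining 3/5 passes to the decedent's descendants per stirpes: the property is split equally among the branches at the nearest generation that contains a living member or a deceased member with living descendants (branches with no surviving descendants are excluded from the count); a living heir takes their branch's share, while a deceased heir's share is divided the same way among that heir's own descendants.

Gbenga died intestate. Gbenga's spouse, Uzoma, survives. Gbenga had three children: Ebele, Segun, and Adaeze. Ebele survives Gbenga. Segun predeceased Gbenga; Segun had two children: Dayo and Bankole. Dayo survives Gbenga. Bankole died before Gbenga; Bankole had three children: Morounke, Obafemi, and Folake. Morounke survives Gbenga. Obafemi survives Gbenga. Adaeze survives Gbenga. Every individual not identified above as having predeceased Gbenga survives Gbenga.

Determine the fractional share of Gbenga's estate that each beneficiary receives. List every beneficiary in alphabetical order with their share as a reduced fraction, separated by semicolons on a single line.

Uzoma, as surviving spouse, takes 2/5.
The remaining 3/5 passes to Gbenga's descendants per stirpes.
The 3/5 is divided into 3 equal shares of 1/5 among Ebele, Segun, Adaeze.
Ebele is living and takes 1/5.
Segun predeceased; the 1/5 allotted to Segun's branch passes to Segun's issue by representation.
The 1/5 is divided into 2 equal shares of 1/10 among Dayo, Bankole.
Dayo is living and takes 1/10.
Bankole predeceased; the 1/10 allotted to Bankole's branch passes to Bankole's issue by representation.
The 1/10 is divided into 3 equal shares of 1/30 among Morounke, Obafemi, Folake.
Morounke is living and takes 1/30.
Obafemi is living and takes 1/30.
Folake is living and takes 1/30.
Adaeze is living and takes 1/5.

Adaeze 1/5; Dayo 1/10; Ebele 1/5; Folake 1/30; Morounke 1/30; Obafemi 1/30; Uzoma 2/5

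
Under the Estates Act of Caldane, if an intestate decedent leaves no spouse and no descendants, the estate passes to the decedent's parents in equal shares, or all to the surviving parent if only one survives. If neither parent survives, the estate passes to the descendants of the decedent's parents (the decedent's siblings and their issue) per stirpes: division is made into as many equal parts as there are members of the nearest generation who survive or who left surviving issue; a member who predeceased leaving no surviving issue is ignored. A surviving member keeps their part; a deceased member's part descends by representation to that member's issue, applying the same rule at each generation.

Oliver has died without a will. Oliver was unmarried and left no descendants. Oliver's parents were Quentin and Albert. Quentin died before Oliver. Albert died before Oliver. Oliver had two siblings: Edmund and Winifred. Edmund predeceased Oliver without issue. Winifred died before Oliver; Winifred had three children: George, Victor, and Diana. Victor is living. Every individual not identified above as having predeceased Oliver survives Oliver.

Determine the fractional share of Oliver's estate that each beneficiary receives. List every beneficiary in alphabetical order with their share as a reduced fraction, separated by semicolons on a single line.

Neither parent survives and there are no descendants, so the estate passes to Oliver's siblings and their issue per stirpes.
Edmund left no surviving issue, so that branch lapses and is disregarded.
Winifred's line is the sole branch at this level, so the full 1 passes to Winifred's issue by representation.
The estate is divided into 3 equal shares of 1/3 among George, Victor, Diana.
George is living and takes 1/3.
Victor is living and takes 1/3.
Diana is living and takes 1/3.

Diana 1/3; George 1/3; Victor 1/3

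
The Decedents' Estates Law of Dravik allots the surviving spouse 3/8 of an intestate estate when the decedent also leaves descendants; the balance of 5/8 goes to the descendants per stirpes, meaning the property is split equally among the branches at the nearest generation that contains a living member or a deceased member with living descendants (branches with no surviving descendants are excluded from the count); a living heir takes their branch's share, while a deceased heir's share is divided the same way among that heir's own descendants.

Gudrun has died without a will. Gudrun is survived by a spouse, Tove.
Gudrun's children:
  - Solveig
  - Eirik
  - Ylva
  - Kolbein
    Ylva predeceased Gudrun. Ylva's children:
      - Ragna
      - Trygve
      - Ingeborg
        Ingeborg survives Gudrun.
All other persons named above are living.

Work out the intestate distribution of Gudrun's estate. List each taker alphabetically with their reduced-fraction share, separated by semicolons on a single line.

Eirik 5/32; Ingeborg 5/96; Kolbein 5/32; Ragna 5/96; Solveig 5/32; Tove 3/8; Trygve 5/96

Tove, as surviving spouse, takes 3/8.
The remaining 5/8 passes to Gudrun's descendants per stirpes.
The 5/8 is divided into 4 equal shares of 5/32 among Solveig, Eirik, Ylva, Kolbein.
Solveig is living and takes 5/32.
Eirik is living and takes 5/32.
Ylva predeceased; the 5/32 allotted to Ylva's branch passes to Ylva's issue by representation.
The 5/32 is divided into 3 equal shares of 5/96 among Ragna, Trygve, Ingeborg.
Ragna is living and takes 5/96.
Trygve is living and takes 5/96.
Ingeborg is living and takes 5/96.
Kolbein is living and takes 5/32.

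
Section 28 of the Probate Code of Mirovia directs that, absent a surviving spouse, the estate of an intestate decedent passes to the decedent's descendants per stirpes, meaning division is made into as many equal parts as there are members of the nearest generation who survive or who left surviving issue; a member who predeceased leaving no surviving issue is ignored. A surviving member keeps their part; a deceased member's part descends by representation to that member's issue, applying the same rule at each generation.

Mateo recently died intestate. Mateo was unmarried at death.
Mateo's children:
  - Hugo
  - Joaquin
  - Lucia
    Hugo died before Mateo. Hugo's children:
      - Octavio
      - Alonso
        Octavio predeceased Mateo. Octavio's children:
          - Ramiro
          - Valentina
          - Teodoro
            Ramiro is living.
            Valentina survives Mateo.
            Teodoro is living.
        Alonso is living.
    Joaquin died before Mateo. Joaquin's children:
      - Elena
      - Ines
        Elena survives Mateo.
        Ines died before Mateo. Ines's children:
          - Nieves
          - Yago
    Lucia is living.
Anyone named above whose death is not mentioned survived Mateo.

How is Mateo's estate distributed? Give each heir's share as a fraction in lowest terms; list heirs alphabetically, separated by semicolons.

There is no surviving spouse, so the entire estate passes to Mateo's descendants per stirpes.
The estate is divided into 3 equal shares of 1/3 among Hugo, Joaquin, Lucia.
Hugo predeceased; the 1/3 allotted to Hugo's branch passes to Hugo's issue by representation.
The 1/3 is divided into 2 equal shares of 1/6 among Octavio, Alonso.
Octavio predeceased; the 1/6 allotted to Octavio's branch passes to Octavio's issue by representation.
The 1/6 is divided into 3 equal shares of 1/18 among Ramiro, Valentina, Teodoro.
Ramiro is living and takes 1/18.
Valentina is living and takes 1/18.
Teodoro is living and takes 1/18.
Alonso is living and takes 1/6.
Joaquin predeceased; the 1/3 allotted to Joaquin's branch passes to Joaquin's issue by representation.
The 1/3 is divided into 2 equal shares of 1/6 among Elena, Ines.
Elena is living and takes 1/6.
Ines predeceased; the 1/6 allotted to Ines's branch passes to Ines's issue by representation.
The 1/6 is divided into 2 equal shares of 1/12 among Nieves, Yago.
Nieves is living and takes 1/12.
Yago is living and takes 1/12.
Lucia is living and takes 1/3.

Alonso 1/6; Elena 1/6; Lucia 1/3; Nieves 1/12; Ramiro 1/18; Teodoro 1/18; Valentina 1/18; Yago 1/12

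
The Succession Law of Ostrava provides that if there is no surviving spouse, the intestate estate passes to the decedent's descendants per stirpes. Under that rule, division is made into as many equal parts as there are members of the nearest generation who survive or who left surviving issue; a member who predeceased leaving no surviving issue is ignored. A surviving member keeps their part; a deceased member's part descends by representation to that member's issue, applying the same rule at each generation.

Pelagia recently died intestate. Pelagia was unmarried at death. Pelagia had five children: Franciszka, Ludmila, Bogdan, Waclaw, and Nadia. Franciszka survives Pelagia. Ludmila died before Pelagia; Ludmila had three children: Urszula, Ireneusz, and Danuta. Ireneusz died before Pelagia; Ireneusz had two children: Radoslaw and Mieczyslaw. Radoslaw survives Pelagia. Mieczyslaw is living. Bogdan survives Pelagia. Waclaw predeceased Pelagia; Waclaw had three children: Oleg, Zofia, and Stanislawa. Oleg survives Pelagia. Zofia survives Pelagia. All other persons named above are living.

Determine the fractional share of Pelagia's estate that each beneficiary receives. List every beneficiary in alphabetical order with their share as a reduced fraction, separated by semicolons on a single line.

There is no surviving spouse, so the entire estate passes to Pelagia's descendants per stirpes.
The estate is divided into 5 equal shares of 1/5 among Franciszka, Ludmila, Bogdan, Waclaw, Nadia.
Franciszka is living and takes 1/5.
Ludmila predeceased; the 1/5 allotted to Ludmila's branch passes to Ludmila's issue by representation.
The 1/5 is divided into 3 equal shares of 1/15 among Urszula, Ireneusz, Danuta.
Urszula is living and takes 1/15.
Ireneusz predeceased; the 1/15 allotted to Ireneusz's branch passes to Ireneusz's issue by representation.
The 1/15 is divided into 2 equal shares of 1/30 among Radoslaw, Mieczyslaw.
Radoslaw is living and takes 1/30.
Mieczyslaw is living and takes 1/30.
Danuta is living and takes 1/15.
Bogdan is living and takes 1/5.
Waclaw predeceased; the 1/5 allotted to Waclaw's branch passes to Waclaw's issue by representation.
The 1/5 is divided into 3 equal shares of 1/15 among Oleg, Zofia, Stanislawa.
Oleg is living and takes 1/15.
Zofia is living and takes 1/15.
Stanislawa is living and takes 1/15.
Nadia is living and takes 1/5.

Bogdan 1/5; Danuta 1/15; Franciszka 1/5; Mieczyslaw 1/30; Nadia 1/5; Oleg 1/15; Radoslaw 1/30; Stanislawa 1/15; Urszula 1/15; Zofia 1/15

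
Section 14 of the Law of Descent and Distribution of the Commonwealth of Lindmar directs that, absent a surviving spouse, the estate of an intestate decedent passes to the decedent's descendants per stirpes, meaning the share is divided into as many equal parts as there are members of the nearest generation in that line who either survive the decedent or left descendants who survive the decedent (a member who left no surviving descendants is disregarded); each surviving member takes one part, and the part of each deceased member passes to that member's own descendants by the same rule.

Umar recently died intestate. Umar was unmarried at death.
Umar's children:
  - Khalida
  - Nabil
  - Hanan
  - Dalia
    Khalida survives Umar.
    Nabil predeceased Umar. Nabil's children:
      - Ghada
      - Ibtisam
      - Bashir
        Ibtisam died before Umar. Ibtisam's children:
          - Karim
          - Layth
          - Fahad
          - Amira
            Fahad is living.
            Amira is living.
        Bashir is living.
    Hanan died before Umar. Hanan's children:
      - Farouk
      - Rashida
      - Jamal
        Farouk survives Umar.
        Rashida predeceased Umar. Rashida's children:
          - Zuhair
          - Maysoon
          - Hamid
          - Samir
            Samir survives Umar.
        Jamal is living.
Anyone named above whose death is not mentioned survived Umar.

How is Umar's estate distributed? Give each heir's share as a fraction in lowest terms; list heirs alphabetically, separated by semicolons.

Amira 1/48; Bashir 1/12; Dalia 1/4; Fahad 1/48; Farouk 1/12; Ghada 1/12; Hamid 1/48; Jamal 1/12; Karim 1/48; Khalida 1/4; Layth 1/48; Maysoon 1/48; Samir 1/48; Zuhair 1/48

There is no surviving spouse, so the entire estate passes to Umar's descendants per stirpes.
The estate is divided into 4 equal shares of 1/4 among Khalida, Nabil, Hanan, Dalia.
Khalida is living and takes 1/4.
Nabil predeceased; the 1/4 allotted to Nabil's branch passes to Nabil's issue by representation.
The 1/4 is divided into 3 equal shares of 1/12 among Ghada, Ibtisam, Bashir.
Ghada is living and takes 1/12.
Ibtisam predeceased; the 1/12 allotted to Ibtisam's branch passes to Ibtisam's issue by representation.
The 1/12 is divided into 4 equal shares of 1/48 among Karim, Layth, Fahad, Amira.
Karim is living and takes 1/48.
Layth is living and takes 1/48.
Fahad is living and takes 1/48.
Amira is living and takes 1/48.
Bashir is living and takes 1/12.
Hanan predeceased; the 1/4 allotted to Hanan's branch passes to Hanan's issue by representation.
The 1/4 is divided into 3 equal shares of 1/12 among Farouk, Rashida, Jamal.
Farouk is living and takes 1/12.
Rashida predeceased; the 1/12 allotted to Rashida's branch passes to Rashida's issue by representation.
The 1/12 is divided into 4 equal shares of 1/48 among Zuhair, Maysoon, Hamid, Samir.
Zuhair is living and takes 1/48.
Maysoon is living and takes 1/48.
Hamid is living and takes 1/48.
Samir is living and takes 1/48.
Jamal is living and takes 1/12.
Dalia is living and takes 1/4.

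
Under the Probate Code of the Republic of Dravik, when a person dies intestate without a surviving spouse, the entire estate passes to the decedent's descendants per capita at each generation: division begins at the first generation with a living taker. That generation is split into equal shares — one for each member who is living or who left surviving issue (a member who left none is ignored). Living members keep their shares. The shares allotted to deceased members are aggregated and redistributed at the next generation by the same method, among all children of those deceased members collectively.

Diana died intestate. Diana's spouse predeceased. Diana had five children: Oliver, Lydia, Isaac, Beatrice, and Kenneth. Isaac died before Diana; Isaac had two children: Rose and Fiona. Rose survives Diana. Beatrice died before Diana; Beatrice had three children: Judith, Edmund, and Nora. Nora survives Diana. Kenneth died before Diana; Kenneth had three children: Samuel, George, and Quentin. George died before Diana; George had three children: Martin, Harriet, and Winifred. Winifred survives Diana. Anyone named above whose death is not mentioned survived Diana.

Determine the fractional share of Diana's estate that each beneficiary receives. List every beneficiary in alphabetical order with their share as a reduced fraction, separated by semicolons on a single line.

Edmund 3/40; Fiona 3/40; Harriet 1/40; Judith 3/40; Lydia 1/5; Martin 1/40; Nora 3/40; Oliver 1/5; Quentin 3/40; Rose 3/40; Samuel 3/40; Winifred 1/40

There is no surviving spouse, so the entire estate passes to Diana's descendants per capita at each generation.
At generation 1 (Oliver, Lydia, Isaac, Beatrice, Kenneth) there are 5 shares of (1)/5 = 1/5 each.
Living: Oliver and Lydia — each takes 1/5.
Deceased: Isaac, Beatrice, and Kenneth. Their combined 3/5 is pooled and carried to generation 2.
At generation 2 (Rose, Fiona, Judith, Edmund, Nora, Samuel, George, Quentin) there are 8 shares of (3/5)/8 = 3/40 each.
Living: Rose, Fiona, Judith, Edmund, Nora, Samuel, and Quentin — each takes 3/40.
Deceased: George. That 3/40 share is carried to generation 3.
At generation 3 (Martin, Harriet, Winifred) there are 3 shares of (3/40)/3 = 1/40 each.
Living: Martin, Harriet, and Winifred — each takes 1/40.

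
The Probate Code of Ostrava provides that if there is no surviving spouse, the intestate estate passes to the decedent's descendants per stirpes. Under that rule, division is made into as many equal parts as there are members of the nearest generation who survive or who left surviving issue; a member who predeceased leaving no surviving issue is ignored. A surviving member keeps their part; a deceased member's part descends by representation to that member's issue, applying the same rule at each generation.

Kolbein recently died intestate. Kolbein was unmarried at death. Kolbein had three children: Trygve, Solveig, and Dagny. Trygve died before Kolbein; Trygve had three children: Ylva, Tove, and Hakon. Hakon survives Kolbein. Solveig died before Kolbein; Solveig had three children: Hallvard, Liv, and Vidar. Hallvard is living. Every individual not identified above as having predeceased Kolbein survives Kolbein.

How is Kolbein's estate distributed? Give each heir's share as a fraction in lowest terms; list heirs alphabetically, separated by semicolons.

Dagny 1/3; Hakon 1/9; Hallvard 1/9; Liv 1/9; Tove 1/9; Vidar 1/9; Ylva 1/9

There is no surviving spouse, so the entire estate passes to Kolbein's descendants per stirpes.
The estate is divided into 3 equal shares of 1/3 among Trygve, Solveig, Dagny.
Trygve predeceased; the 1/3 allotted to Trygve's branch passes to Trygve's issue by representation.
The 1/3 is divided into 3 equal shares of 1/9 among Ylva, Tove, Hakon.
Ylva is living and takes 1/9.
Tove is living and takes 1/9.
Hakon is living and takes 1/9.
Solveig predeceased; the 1/3 allotted to Solveig's branch passes to Solveig's issue by representation.
The 1/3 is divided into 3 equal shares of 1/9 among Hallvard, Liv, Vidar.
Hallvard is living and takes 1/9.
Liv is living and takes 1/9.
Vidar is living and takes 1/9.
Dagny is living and takes 1/3.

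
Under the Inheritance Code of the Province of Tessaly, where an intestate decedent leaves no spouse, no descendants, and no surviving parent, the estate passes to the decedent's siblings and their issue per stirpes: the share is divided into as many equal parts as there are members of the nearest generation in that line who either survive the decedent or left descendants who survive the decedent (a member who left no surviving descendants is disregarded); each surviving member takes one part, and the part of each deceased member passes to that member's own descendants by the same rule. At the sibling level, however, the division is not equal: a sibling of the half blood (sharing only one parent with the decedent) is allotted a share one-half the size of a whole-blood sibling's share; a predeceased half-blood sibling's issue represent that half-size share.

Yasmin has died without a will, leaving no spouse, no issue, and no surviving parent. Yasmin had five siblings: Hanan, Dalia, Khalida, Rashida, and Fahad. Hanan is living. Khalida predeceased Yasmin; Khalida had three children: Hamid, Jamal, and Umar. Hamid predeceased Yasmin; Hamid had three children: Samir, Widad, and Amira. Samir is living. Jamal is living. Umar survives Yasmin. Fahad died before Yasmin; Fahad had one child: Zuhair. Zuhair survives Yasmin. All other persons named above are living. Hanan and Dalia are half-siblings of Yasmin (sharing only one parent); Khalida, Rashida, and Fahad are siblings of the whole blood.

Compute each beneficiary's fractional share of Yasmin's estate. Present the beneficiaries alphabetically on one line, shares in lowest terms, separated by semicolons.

Amira 1/36; Dalia 1/8; Hanan 1/8; Jamal 1/12; Rashida 1/4; Samir 1/36; Umar 1/12; Widad 1/36; Zuhair 1/4

No spouse, descendants, or parent survives, so the estate passes to Yasmin's siblings per stirpes.
Half-blood siblings count for one-half the weight of whole-blood siblings at the initial division.
Dividing 1 in proportion to weights (total weight 4): Hanan (weight 1/2) → 1/8; Dalia (weight 1/2) → 1/8; Khalida (weight 1) → 1/4; Rashida (weight 1) → 1/4; Fahad (weight 1) → 1/4.
Hanan is living and takes 1/8.
Dalia is living and takes 1/8.
Khalida predeceased; the 1/4 allotted to Khalida's branch passes to Khalida's issue by representation.
The 1/4 is divided into 3 equal shares of 1/12 among Hamid, Jamal, Umar.
Hamid predeceased; the 1/12 allotted to Hamid's branch passes to Hamid's issue by representation.
The 1/12 is divided into 3 equal shares of 1/36 among Samir, Widad, Amira.
Samir is living and takes 1/36.
Widad is living and takes 1/36.
Amira is living and takes 1/36.
Jamal is living and takes 1/12.
Umar is living and takes 1/12.
Rashida is living and takes 1/4.
Fahad predeceased; the 1/4 allotted to Fahad's branch passes to Fahad's issue by representation.
Zuhair is the sole taker at this level and receives the full 1/4.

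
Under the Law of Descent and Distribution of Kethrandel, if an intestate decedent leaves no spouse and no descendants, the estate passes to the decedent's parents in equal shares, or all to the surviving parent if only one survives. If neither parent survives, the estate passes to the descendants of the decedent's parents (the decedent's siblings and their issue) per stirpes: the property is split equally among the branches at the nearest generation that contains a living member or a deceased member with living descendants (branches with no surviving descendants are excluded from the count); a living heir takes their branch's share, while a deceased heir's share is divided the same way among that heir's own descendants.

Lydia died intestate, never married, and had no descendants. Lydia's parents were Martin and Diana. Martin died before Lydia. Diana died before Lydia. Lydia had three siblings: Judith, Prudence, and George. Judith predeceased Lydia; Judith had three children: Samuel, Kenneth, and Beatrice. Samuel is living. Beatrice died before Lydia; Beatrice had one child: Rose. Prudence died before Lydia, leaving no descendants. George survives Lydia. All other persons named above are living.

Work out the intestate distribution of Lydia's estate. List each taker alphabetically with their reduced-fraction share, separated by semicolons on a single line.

Neither parent survives and there are no descendants, so the estate passes to Lydia's siblings and their issue per stirpes.
Prudence left no surviving issue, so that branch lapses and is disregarded.
The estate is divided into 2 equal shares of 1/2 among Judith, George.
Judith predeceased; the 1/2 allotted to Judith's branch passes to Judith's issue by representation.
The 1/2 is divided into 3 equal shares of 1/6 among Samuel, Kenneth, Beatrice.
Samuel is living and takes 1/6.
Kenneth is living and takes 1/6.
Beatrice predeceased; the 1/6 allotted to Beatrice's branch passes to Beatrice's issue by representation.
Rose is the sole taker at this level and receives the full 1/6.
George is living and takes 1/2.

George 1/2; Kenneth 1/6; Rose 1/6; Samuel 1/6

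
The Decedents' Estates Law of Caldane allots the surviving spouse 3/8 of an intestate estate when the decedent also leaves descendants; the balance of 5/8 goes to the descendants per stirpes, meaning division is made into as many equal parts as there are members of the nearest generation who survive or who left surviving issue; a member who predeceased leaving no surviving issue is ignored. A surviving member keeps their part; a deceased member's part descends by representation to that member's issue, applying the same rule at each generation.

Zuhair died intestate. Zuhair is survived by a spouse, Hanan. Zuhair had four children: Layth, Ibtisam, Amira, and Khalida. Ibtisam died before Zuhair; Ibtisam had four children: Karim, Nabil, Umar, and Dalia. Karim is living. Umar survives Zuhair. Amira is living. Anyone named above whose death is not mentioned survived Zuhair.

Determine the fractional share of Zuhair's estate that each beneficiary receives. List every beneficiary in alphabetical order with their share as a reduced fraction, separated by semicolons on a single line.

Hanan, as surviving spouse, takes 3/8.
The remaining 5/8 passes to Zuhair's descendants per stirpes.
The 5/8 is divided into 4 equal shares of 5/32 among Layth, Ibtisam, Amira, Khalida.
Layth is living and takes 5/32.
Ibtisam predeceased; the 5/32 allotted to Ibtisam's branch passes to Ibtisam's issue by representation.
The 5/32 is divided into 4 equal shares of 5/128 among Karim, Nabil, Umar, Dalia.
Karim is living and takes 5/128.
Nabil is living and takes 5/128.
Umar is living and takes 5/128.
Dalia is living and takes 5/128.
Amira is living and takes 5/32.
Khalida is living and takes 5/32.

Amira 5/32; Dalia 5/128; Hanan 3/8; Karim 5/128; Khalida 5/32; Layth 5/32; Nabil 5/128; Umar 5/128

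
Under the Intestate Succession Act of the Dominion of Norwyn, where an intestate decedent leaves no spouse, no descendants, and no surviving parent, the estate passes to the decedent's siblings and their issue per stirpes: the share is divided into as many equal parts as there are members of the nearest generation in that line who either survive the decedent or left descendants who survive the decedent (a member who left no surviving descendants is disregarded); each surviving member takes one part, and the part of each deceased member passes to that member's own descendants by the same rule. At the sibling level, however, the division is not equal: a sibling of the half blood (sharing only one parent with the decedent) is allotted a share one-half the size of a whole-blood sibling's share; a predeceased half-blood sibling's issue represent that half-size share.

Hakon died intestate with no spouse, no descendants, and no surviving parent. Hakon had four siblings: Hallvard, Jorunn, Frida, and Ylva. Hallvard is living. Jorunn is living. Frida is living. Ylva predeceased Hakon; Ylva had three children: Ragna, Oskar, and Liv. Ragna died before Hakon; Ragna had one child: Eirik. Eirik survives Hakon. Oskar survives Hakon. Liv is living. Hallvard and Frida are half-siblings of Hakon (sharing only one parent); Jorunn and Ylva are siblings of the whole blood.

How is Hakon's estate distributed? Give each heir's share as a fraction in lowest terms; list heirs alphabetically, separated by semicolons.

No spouse, descendants, or parent survives, so the estate passes to Hakon's siblings per stirpes.
Half-blood siblings count for one-half the weight of whole-blood siblings at the initial division.
Dividing 1 in proportion to weights (total weight 3): Hallvard (weight 1/2) → 1/6; Jorunn (weight 1) → 1/3; Frida (weight 1/2) → 1/6; Ylva (weight 1) → 1/3.
Hallvard is living and takes 1/6.
Jorunn is living and takes 1/3.
Frida is living and takes 1/6.
Ylva predeceased; the 1/3 allotted to Ylva's branch passes to Ylva's issue by representation.
The 1/3 is divided into 3 equal shares of 1/9 among Ragna, Oskar, Liv.
Ragna predeceased; the 1/9 allotted to Ragna's branch passes to Ragna's issue by representation.
Eirik is the sole taker at this level and receives the full 1/9.
Oskar is living and takes 1/9.
Liv is living and takes 1/9.

Eirik 1/9; Frida 1/6; Hallvard 1/6; Jorunn 1/3; Liv 1/9; Oskar 1/9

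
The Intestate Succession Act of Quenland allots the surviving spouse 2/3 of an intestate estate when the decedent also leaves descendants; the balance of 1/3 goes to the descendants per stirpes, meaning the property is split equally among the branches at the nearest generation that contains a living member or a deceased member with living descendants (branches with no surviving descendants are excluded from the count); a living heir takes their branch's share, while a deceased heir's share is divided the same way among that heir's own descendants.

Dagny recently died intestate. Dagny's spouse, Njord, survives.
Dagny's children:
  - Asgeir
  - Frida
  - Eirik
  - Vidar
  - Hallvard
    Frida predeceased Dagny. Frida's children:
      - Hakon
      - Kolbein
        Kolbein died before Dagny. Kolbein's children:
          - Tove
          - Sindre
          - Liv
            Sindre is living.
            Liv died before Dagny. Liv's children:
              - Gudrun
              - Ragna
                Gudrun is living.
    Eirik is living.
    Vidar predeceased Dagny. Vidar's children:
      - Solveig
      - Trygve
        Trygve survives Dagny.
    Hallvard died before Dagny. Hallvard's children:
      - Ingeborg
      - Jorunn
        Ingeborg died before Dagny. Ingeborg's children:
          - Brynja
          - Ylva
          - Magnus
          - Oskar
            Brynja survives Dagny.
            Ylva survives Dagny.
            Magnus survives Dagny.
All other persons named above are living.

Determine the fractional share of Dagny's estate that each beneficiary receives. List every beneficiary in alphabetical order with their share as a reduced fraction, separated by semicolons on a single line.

Njord, as surviving spouse, takes 2/3.
The remaining 1/3 passes to Dagny's descendants per stirpes.
The 1/3 is divided into 5 equal shares of 1/15 among Asgeir, Frida, Eirik, Vidar, Hallvard.
Asgeir is living and takes 1/15.
Frida predeceased; the 1/15 allotted to Frida's branch passes to Frida's issue by representation.
The 1/15 is divided into 2 equal shares of 1/30 among Hakon, Kolbein.
Hakon is living and takes 1/30.
Kolbein predeceased; the 1/30 allotted to Kolbein's branch passes to Kolbein's issue by representation.
The 1/30 is divided into 3 equal shares of 1/90 among Tove, Sindre, Liv.
Tove is living and takes 1/90.
Sindre is living and takes 1/90.
Liv predeceased; the 1/90 allotted to Liv's branch passes to Liv's issue by representation.
The 1/90 is divided into 2 equal shares of 1/180 among Gudrun, Ragna.
Gudrun is living and takes 1/180.
Ragna is living and takes 1/180.
Eirik is living and takes 1/15.
Vidar predeceased; the 1/15 allotted to Vidar's branch passes to Vidar's issue by representation.
The 1/15 is divided into 2 equal shares of 1/30 among Solveig, Trygve.
Solveig is living and takes 1/30.
Trygve is living and takes 1/30.
Hallvard predeceased; the 1/15 allotted to Hallvard's branch passes to Hallvard's issue by representation.
The 1/15 is divided into 2 equal shares of 1/30 among Ingeborg, Jorunn.
Ingeborg predeceased; the 1/30 allotted to Ingeborg's branch passes to Ingeborg's issue by representation.
The 1/30 is divided into 4 equal shares of 1/120 among Brynja, Ylva, Magnus, Oskar.
Brynja is living and takes 1/120.
Ylva is living and takes 1/120.
Magnus is living and takes 1/120.
Oskar is living and takes 1/120.
Jorunn is living and takes 1/30.

Asgeir 1/15; Brynja 1/120; Eirik 1/15; Gudrun 1/180; Hakon 1/30; Jorunn 1/30; Magnus 1/120; Njord 2/3; Oskar 1/120; Ragna 1/180; Sindre 1/90; Solveig 1/30; Tove 1/90; Trygve 1/30; Ylva 1/120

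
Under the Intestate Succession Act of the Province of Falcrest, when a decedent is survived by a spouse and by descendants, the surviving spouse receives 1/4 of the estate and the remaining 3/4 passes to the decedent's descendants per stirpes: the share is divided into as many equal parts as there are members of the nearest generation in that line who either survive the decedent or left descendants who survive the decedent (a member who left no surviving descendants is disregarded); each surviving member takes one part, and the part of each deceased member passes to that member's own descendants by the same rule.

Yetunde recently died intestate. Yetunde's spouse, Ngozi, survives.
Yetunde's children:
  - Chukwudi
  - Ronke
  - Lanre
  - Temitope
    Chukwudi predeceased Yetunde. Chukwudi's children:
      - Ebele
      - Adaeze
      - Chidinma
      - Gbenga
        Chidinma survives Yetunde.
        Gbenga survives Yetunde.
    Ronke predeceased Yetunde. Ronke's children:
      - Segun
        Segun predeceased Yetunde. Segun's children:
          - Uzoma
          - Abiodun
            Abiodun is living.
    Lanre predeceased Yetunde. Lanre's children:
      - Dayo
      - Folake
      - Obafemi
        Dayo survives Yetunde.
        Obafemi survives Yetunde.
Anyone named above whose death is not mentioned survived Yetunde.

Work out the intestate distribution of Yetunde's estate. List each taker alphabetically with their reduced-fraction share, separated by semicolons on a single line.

Abiodun 3/32; Adaeze 3/64; Chidinma 3/64; Dayo 1/16; Ebele 3/64; Folake 1/16; Gbenga 3/64; Ngozi 1/4; Obafemi 1/16; Temitope 3/16; Uzoma 3/32

Ngozi, as surviving spouse, takes 1/4.
The remaining 3/4 passes to Yetunde's descendants per stirpes.
The 3/4 is divided into 4 equal shares of 3/16 among Chukwudi, Ronke, Lanre, Temitope.
Chukwudi predeceased; the 3/16 allotted to Chukwudi's branch passes to Chukwudi's issue by representation.
The 3/16 is divided into 4 equal shares of 3/64 among Ebele, Adaeze, Chidinma, Gbenga.
Ebele is living and takes 3/64.
Adaeze is living and takes 3/64.
Chidinma is living and takes 3/64.
Gbenga is living and takes 3/64.
Ronke predeceased; the 3/16 allotted to Ronke's branch passes to Ronke's issue by representation.
Segun's line is the sole branch at this level, so the full 3/16 passes to Segun's issue by representation.
The 3/16 is divided into 2 equal shares of 3/32 among Uzoma, Abiodun.
Uzoma is living and takes 3/32.
Abiodun is living and takes 3/32.
Lanre predeceased; the 3/16 allotted to Lanre's branch passes to Lanre's issue by representation.
The 3/16 is divided into 3 equal shares of 1/16 among Dayo, Folake, Obafemi.
Dayo is living and takes 1/16.
Folake is living and takes 1/16.
Obafemi is living and takes 1/16.
Temitope is living and takes 3/16.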